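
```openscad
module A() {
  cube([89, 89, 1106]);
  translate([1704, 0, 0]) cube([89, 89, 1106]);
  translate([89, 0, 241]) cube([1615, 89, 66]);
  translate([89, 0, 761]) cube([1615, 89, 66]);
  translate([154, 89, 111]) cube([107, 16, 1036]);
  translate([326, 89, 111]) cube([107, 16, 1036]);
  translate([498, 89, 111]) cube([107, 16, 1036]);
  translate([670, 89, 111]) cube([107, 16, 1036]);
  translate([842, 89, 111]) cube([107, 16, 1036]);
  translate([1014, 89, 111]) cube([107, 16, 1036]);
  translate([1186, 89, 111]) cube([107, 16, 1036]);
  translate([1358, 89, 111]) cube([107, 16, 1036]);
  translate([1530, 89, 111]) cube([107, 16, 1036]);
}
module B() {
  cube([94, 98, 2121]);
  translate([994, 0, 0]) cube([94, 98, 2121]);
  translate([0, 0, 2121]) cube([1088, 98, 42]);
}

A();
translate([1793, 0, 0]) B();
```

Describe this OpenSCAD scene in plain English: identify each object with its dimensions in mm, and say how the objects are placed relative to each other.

A is a fence section. Two 89×89 mm posts, 1106 mm tall, stand on the floor with a clear span of 1615 mm between their inner faces. Two horizontal rails of 89×66 mm section span the gap between the posts with their undersides at z = 241 mm and z = 761 mm, flush with the posts' −y face. 9 pickets, each 107 mm wide, 16 mm thick and 1036 mm tall, are fixed to the +y face of the rails with their bottoms at z = 111 mm, evenly spaced across the span with equal gaps (rounded down to the nearest mm) at the −x end and between each pair — any rounding remainder accumulates at the +x end.

B is a door frame. The clear opening is 900 mm wide and 2121 mm high. Two 94 mm wide jambs, 98 mm deep, stand either side of the opening from the floor to the top of the opening. A 42 mm thick head sits across the top of both jambs, spanning the full outside width of the frame.

The door frame is against the fence section's +x side, with their −y faces flush.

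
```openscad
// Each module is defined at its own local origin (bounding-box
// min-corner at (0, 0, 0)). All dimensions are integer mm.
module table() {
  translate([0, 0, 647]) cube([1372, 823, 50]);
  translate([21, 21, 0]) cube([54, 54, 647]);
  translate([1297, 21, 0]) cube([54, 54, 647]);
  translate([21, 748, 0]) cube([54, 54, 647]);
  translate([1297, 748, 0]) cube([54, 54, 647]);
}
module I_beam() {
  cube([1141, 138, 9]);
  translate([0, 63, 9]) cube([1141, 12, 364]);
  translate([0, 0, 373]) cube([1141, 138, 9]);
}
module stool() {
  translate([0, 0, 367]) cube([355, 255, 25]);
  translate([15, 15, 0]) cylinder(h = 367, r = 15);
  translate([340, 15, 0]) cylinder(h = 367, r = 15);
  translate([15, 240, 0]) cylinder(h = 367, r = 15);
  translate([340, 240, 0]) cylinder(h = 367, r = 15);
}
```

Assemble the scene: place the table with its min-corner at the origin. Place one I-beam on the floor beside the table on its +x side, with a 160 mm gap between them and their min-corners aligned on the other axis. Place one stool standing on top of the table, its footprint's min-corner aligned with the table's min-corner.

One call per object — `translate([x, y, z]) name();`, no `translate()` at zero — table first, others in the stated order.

table();
translate([1532, 0, 0]) I_beam();
translate([0, 0, 697]) stool();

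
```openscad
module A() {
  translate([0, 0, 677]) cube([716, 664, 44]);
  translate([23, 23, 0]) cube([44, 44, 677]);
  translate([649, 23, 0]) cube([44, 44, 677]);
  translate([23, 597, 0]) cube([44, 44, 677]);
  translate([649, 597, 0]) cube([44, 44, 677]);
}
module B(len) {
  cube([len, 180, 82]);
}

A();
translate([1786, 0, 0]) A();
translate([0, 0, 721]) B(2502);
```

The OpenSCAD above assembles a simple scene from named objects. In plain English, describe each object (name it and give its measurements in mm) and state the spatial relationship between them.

A is a rectangular dining table. The top is 716×664×44 mm with its upper surface at z = 721 mm. It stands on four 44×44 mm square legs, each inset 23 mm from the nearest pair of top edges, running from the floor to the underside of the top.

B is a rectangular beam 2502 mm long (x), 180 mm deep (y), 82 mm thick (z).

The beam spans the tops of two tables placed 1070 mm apart, resting at z = 721 mm.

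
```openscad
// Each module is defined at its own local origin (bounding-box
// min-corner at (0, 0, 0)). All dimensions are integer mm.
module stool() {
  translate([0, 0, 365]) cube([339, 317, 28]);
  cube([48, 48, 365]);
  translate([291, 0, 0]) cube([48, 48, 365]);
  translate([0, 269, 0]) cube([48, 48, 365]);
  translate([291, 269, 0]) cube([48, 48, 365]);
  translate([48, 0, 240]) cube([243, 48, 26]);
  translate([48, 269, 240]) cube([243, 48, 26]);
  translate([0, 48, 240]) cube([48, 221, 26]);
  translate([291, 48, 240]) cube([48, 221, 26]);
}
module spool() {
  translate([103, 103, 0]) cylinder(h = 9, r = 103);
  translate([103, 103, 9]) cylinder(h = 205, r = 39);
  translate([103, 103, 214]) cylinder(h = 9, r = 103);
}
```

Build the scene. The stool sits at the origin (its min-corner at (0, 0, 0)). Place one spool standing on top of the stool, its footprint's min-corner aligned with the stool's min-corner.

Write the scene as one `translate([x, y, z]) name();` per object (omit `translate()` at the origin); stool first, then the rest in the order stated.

stool();
translate([0, 0, 393]) spool();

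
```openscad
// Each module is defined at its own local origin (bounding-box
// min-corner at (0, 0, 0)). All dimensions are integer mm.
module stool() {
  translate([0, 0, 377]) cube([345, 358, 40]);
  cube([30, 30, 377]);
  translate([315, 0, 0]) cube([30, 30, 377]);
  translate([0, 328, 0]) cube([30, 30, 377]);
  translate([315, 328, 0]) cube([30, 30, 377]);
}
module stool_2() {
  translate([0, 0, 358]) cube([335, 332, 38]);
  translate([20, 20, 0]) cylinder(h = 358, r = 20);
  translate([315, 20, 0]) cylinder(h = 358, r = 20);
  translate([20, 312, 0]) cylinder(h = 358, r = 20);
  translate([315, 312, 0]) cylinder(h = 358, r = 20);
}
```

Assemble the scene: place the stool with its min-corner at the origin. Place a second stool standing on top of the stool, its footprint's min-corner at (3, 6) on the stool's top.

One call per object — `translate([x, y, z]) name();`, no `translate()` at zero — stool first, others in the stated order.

stool();
translate([3, 6, 417]) stool_2();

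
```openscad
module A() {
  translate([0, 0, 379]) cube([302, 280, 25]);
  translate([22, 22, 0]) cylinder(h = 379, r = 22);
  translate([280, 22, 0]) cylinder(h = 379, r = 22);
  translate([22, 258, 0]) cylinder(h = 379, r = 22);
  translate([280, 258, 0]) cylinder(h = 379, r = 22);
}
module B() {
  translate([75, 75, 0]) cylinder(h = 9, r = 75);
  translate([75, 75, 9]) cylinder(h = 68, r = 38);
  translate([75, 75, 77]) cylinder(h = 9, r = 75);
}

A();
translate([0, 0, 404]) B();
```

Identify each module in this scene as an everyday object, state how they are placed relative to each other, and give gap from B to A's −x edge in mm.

A is a stool. B is a spool. The spool is on top of the stool. The gap from the spool to the stool's −x edge is 0 mm.

The spool's min-x is at 0; the stool's min-x is 0; gap = 0 mm.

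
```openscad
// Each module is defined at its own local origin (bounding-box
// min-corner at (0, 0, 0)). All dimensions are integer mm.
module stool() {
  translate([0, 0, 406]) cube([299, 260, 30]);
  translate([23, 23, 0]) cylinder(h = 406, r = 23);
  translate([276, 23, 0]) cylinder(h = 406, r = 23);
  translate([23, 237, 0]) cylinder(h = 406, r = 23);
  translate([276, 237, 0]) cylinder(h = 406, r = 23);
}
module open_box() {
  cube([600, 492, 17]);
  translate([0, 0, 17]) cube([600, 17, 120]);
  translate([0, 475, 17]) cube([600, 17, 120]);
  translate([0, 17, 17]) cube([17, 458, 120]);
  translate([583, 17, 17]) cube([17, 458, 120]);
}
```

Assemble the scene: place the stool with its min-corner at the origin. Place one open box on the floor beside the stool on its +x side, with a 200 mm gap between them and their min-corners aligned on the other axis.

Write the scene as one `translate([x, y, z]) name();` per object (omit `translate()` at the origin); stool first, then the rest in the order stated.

stool();
translate([499, 0, 0]) open_box();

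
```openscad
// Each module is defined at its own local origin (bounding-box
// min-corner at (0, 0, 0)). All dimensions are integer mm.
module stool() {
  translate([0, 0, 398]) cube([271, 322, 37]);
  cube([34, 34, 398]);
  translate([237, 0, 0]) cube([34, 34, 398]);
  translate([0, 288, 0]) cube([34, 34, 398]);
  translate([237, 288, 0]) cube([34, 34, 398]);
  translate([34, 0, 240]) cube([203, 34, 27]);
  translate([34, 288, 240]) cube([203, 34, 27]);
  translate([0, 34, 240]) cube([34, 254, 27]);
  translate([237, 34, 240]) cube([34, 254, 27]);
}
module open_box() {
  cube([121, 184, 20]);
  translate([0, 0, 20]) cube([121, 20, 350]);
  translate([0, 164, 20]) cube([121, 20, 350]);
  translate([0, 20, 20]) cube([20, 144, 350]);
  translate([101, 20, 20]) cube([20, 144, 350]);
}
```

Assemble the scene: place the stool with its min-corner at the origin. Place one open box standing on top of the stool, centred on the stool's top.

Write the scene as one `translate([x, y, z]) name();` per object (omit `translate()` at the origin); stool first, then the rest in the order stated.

stool();
translate([75, 69, 435]) open_box();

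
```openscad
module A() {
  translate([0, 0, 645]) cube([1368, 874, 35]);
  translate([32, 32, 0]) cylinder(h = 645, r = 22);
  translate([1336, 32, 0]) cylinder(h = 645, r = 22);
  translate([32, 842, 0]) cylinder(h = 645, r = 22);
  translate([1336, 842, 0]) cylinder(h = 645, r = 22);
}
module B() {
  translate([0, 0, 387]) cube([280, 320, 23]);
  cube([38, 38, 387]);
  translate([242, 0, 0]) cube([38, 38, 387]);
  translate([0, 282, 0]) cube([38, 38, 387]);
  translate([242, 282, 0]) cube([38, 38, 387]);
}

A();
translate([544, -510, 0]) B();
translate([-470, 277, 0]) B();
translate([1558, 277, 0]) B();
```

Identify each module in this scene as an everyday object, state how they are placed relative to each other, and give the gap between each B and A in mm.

Each stool's nearest face is 190 mm from the table's bounding box.

A is a table. B is a stool. Three stools sit around the table at the −y, −x, +x sides. The gap between each stool and the table is 190 mm.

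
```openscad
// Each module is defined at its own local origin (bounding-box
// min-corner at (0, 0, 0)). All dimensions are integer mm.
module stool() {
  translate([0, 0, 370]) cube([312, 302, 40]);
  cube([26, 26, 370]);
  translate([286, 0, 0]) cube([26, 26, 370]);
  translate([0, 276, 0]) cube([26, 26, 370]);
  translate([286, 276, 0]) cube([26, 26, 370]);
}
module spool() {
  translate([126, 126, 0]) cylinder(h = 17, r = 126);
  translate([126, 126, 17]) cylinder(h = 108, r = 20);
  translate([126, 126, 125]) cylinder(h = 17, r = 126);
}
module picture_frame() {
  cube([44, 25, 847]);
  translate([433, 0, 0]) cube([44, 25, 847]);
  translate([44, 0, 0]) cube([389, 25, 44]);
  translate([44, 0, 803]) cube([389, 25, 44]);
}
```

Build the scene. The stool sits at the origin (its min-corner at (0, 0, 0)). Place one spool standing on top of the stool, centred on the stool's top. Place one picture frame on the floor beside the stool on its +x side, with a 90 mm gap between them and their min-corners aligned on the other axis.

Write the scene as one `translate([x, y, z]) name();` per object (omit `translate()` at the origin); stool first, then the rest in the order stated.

stool();
translate([30, 25, 410]) spool();
translate([402, 0, 0]) picture_frame();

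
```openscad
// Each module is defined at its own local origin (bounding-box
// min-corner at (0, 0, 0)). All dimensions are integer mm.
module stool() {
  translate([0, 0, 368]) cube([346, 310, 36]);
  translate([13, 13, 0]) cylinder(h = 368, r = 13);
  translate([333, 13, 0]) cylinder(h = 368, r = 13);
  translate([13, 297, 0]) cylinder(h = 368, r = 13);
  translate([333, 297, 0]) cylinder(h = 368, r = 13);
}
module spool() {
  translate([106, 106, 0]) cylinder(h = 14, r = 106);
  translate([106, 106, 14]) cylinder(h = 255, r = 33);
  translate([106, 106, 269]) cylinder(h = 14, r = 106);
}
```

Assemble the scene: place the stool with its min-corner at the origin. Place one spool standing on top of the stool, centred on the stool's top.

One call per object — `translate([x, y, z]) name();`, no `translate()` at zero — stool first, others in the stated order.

stool();
translate([67, 49, 404]) spool();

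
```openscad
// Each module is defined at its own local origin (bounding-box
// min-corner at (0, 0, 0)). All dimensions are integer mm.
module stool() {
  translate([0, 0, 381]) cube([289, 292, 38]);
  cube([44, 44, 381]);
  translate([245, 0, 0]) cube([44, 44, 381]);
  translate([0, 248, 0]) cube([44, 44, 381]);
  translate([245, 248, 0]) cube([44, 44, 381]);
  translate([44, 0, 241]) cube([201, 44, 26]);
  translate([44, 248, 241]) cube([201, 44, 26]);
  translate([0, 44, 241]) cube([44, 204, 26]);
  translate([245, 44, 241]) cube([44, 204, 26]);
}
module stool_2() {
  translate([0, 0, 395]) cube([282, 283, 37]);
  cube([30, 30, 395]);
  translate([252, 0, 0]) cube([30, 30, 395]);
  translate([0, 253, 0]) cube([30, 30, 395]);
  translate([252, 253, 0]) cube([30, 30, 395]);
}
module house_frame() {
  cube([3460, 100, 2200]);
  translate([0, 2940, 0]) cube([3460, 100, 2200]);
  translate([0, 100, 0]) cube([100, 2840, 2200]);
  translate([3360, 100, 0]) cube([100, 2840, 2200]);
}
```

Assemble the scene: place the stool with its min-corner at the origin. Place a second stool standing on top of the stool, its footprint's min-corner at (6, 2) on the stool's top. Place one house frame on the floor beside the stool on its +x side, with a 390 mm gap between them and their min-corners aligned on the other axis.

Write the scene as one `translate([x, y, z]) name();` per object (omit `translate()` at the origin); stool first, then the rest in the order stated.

stool();
translate([6, 2, 419]) stool_2();
translate([679, 0, 0]) house_frame();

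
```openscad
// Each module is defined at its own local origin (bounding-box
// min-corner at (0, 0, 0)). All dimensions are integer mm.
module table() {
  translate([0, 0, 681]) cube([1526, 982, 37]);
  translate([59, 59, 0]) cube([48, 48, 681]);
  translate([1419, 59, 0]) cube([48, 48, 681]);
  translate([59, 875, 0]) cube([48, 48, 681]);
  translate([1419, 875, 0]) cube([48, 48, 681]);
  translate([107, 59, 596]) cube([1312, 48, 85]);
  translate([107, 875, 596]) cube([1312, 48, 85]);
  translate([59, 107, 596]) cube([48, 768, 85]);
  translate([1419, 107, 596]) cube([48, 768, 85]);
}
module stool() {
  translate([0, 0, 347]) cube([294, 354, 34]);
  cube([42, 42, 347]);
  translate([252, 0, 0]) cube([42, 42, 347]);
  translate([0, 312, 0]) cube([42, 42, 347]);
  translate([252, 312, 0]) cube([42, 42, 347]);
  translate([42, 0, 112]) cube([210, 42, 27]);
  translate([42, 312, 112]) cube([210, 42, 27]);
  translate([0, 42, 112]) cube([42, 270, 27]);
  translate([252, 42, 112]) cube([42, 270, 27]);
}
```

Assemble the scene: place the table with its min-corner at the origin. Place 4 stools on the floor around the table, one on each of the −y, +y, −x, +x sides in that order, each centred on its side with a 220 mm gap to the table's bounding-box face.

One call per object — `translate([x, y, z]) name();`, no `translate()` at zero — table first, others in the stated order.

table();
translate([616, -574, 0]) stool();
translate([616, 1202, 0]) stool();
translate([-514, 314, 0]) stool();
translate([1746, 314, 0]) stool();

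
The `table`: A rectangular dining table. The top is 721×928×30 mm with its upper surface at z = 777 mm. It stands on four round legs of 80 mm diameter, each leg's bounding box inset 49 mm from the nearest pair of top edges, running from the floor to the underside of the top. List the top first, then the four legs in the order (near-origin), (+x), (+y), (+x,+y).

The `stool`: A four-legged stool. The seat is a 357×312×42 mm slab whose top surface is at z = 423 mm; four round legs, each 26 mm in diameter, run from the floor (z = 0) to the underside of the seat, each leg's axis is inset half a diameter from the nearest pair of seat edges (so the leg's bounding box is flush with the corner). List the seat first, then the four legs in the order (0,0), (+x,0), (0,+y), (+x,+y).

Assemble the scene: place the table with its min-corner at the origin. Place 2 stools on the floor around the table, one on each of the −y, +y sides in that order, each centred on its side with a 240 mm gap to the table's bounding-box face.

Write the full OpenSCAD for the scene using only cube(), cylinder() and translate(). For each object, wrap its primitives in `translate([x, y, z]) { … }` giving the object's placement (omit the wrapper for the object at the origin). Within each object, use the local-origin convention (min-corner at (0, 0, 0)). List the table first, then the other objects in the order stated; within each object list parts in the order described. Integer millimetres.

translate([0, 0, 747]) cube([721, 928, 30]);
translate([89, 89, 0]) cylinder(h = 747, r = 40);
translate([632, 89, 0]) cylinder(h = 747, r = 40);
translate([89, 839, 0]) cylinder(h = 747, r = 40);
translate([632, 839, 0]) cylinder(h = 747, r = 40);
translate([182, -552, 0]) {
  translate([0, 0, 381]) cube([357, 312, 42]);
  translate([13, 13, 0]) cylinder(h = 381, r = 13);
  translate([344, 13, 0]) cylinder(h = 381, r = 13);
  translate([13, 299, 0]) cylinder(h = 381, r = 13);
  translate([344, 299, 0]) cylinder(h = 381, r = 13);
}
translate([182, 1168, 0]) {
  translate([0, 0, 381]) cube([357, 312, 42]);
  translate([13, 13, 0]) cylinder(h = 381, r = 13);
  translate([344, 13, 0]) cylinder(h = 381, r = 13);
  translate([13, 299, 0]) cylinder(h = 381, r = 13);
  translate([344, 299, 0]) cylinder(h = 381, r = 13);
}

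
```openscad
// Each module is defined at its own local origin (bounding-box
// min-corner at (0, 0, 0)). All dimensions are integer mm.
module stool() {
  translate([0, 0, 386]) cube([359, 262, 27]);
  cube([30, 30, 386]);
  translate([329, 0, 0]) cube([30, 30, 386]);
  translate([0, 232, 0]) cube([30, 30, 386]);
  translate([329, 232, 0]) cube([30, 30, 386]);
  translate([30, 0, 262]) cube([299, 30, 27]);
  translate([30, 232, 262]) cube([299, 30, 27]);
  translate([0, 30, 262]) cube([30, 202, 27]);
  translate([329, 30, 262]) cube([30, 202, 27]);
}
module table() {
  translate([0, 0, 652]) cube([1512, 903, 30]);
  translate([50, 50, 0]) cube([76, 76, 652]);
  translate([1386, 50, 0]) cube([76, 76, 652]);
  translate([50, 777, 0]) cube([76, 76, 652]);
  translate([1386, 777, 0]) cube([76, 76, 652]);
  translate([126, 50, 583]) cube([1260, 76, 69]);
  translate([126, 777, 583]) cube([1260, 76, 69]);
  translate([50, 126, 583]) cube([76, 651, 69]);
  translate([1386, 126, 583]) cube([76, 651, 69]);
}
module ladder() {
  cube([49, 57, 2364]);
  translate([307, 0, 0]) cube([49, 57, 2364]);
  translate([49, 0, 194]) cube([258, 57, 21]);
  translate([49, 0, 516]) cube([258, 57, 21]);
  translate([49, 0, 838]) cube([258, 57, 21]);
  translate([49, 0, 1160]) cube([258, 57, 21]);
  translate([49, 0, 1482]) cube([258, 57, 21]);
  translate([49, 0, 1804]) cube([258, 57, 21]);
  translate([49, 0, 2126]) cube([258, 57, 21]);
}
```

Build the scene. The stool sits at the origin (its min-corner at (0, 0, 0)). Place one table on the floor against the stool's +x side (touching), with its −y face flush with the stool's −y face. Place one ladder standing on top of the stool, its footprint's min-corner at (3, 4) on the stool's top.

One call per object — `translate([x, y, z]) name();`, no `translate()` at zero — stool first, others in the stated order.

stool();
translate([359, 0, 0]) table();
translate([3, 4, 413]) ladder();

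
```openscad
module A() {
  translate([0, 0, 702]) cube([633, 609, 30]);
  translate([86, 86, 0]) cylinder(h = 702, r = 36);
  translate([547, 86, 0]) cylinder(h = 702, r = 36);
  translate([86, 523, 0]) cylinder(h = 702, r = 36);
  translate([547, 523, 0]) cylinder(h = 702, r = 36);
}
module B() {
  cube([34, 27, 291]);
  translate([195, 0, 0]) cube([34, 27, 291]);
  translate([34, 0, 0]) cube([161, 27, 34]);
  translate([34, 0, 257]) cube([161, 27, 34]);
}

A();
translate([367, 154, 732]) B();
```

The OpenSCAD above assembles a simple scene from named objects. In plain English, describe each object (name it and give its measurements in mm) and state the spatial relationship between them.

A is a table: top 633 mm (x) × 609 mm (y), 30 mm thick, upper face at z = 732 mm, on four round legs of 72 mm diameter, each leg's bounding box inset 50 mm from the nearest pair of top edges, running from z = 0 to the bottom of the top.

B is a picture frame with a 161×223 mm rectangular opening (x by z) and a uniform 34 mm border on every side. Frame depth is 27 mm along y. It is built from two vertical stiles running the full outside height and two horizontal rails spanning the gap between the stiles.

The picture frame is on top of the table.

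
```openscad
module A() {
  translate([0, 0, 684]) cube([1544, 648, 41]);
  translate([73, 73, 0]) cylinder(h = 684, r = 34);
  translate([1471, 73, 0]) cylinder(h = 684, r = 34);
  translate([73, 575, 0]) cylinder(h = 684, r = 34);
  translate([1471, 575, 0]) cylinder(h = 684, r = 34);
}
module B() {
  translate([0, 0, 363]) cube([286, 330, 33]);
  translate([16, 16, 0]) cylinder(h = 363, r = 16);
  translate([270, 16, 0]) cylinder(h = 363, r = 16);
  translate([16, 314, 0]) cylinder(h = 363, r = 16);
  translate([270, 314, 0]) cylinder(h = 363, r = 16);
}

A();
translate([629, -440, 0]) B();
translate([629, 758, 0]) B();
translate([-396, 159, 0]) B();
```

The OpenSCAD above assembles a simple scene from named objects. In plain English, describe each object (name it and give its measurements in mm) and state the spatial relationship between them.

A is a table with a 1544×648 mm rectangular top, 41 mm thick, top surface at z = 725 mm, supported by four round legs of 68 mm diameter, each leg's bounding box inset 39 mm from the nearest pair of top edges, running from the floor.

B is a simple wooden stool: a rectangular seat 286 mm (x) by 330 mm (y), 33 mm thick, top face at z = 396 mm, on four round legs, each 32 mm in diameter. The legs rest on z = 0, each leg's axis is inset half a diameter from the nearest pair of seat edges (so the leg's bounding box is flush with the corner).

Three stools sit around the table at the −y, +y, −x sides.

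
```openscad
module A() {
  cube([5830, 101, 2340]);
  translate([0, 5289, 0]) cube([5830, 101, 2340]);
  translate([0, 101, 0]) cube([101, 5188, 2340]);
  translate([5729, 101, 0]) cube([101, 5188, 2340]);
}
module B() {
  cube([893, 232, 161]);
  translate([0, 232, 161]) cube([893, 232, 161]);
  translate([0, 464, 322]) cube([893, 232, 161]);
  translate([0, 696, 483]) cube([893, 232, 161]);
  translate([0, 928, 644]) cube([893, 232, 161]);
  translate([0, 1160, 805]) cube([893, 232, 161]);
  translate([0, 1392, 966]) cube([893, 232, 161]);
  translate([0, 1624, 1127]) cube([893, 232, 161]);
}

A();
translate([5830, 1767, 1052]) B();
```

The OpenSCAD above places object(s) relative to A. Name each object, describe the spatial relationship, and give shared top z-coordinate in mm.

A is a house frame. B is a staircase. The staircase is beside the house frame with their tops flush at z = 2340. The shared top z-coordinate is 2340 mm.

Both tops at z = 2340 mm.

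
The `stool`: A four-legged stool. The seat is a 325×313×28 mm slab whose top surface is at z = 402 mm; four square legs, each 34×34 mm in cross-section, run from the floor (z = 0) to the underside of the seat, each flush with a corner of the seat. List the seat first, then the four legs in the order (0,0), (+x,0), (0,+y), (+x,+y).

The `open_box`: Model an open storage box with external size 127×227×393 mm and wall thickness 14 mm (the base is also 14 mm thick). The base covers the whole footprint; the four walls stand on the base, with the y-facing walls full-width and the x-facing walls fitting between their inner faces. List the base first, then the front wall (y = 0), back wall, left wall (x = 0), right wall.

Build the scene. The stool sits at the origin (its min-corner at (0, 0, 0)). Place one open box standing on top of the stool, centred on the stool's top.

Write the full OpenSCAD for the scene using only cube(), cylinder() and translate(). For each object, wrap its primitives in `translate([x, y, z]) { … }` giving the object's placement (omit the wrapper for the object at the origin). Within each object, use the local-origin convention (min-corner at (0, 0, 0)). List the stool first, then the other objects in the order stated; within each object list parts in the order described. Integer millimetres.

translate([0, 0, 374]) cube([325, 313, 28]);
cube([34, 34, 374]);
translate([291, 0, 0]) cube([34, 34, 374]);
translate([0, 279, 0]) cube([34, 34, 374]);
translate([291, 279, 0]) cube([34, 34, 374]);
translate([99, 43, 402]) {
  cube([127, 227, 14]);
  translate([0, 0, 14]) cube([127, 14, 379]);
  translate([0, 213, 14]) cube([127, 14, 379]);
  translate([0, 14, 14]) cube([14, 199, 379]);
  translate([113, 14, 14]) cube([14, 199, 379]);
}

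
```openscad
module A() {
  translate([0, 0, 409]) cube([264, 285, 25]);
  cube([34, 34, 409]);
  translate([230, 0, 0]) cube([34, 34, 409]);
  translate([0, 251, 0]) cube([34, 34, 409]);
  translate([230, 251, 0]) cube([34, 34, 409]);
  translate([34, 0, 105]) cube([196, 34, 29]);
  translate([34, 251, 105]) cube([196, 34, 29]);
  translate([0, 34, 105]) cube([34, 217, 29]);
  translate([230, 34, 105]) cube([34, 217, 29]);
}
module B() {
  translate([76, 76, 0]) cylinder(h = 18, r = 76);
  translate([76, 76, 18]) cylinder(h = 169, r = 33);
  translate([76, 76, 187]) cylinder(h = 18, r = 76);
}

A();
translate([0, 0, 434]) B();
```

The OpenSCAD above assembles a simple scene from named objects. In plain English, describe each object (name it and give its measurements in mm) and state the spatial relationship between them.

A is a simple wooden stool: a rectangular seat 264 mm (x) by 285 mm (y), 25 mm thick, top face at z = 434 mm, on four square legs, each 34×34 mm in cross-section. The legs rest on z = 0, each flush with a corner of the seat. Four stretchers, 34 mm wide and 29 mm tall, connect adjacent legs with their undersides at z = 105 mm, each running between the inner faces of the legs it joins and aligned with the legs' outer faces on the other axis.

B is a spool: two coaxial disc flanges of radius 76 mm and thickness 18 mm, joined by a core cylinder of radius 33 mm and height 169 mm. The lower flange rests on z = 0 and the three cylinders share a vertical axis.

The spool is on top of the stool.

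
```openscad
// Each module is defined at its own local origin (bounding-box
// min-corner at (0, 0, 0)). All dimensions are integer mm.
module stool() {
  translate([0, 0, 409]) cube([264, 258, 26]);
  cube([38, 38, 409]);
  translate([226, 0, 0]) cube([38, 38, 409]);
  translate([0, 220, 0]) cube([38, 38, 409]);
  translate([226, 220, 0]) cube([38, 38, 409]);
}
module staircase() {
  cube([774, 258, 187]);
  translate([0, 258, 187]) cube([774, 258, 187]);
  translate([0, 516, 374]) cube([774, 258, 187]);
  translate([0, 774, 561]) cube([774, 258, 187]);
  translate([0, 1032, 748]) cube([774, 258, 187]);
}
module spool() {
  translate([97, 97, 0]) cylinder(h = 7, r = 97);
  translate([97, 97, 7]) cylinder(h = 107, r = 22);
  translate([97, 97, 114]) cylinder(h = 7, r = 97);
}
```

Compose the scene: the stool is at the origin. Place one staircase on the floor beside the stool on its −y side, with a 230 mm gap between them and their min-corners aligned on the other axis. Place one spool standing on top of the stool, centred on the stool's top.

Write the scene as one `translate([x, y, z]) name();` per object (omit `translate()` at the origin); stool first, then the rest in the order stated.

stool();
translate([0, -1520, 0]) staircase();
translate([35, 32, 435]) spool();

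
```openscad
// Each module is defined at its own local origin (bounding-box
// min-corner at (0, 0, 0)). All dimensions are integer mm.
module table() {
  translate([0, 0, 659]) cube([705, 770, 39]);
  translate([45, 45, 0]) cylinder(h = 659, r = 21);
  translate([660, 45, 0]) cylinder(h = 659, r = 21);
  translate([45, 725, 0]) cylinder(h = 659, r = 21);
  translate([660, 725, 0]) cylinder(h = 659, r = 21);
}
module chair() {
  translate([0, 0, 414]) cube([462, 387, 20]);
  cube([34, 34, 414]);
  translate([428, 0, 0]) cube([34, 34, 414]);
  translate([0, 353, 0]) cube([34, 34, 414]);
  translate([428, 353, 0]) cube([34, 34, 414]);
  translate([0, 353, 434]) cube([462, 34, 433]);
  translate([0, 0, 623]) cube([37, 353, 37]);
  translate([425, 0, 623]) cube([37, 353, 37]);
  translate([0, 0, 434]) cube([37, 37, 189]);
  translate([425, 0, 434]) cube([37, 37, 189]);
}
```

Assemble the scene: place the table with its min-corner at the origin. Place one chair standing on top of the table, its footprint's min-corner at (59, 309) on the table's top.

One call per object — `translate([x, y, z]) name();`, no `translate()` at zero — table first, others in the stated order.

table();
translate([59, 309, 698]) chair();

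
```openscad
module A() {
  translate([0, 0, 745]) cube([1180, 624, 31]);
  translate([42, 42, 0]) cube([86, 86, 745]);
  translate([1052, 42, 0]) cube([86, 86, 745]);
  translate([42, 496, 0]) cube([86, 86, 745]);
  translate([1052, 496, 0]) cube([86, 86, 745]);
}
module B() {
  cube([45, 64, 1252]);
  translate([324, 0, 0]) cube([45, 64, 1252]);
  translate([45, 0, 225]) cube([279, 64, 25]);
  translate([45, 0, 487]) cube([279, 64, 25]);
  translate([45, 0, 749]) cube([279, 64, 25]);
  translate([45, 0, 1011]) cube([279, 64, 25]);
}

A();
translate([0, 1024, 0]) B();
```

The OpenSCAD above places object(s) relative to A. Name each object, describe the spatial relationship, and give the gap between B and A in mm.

The ladder's nearest face is 400 mm from the table's +y face.

A is a table. B is a ladder. The ladder is on the floor beside the table on its +y side. The gap between the ladder and the table is 400 mm.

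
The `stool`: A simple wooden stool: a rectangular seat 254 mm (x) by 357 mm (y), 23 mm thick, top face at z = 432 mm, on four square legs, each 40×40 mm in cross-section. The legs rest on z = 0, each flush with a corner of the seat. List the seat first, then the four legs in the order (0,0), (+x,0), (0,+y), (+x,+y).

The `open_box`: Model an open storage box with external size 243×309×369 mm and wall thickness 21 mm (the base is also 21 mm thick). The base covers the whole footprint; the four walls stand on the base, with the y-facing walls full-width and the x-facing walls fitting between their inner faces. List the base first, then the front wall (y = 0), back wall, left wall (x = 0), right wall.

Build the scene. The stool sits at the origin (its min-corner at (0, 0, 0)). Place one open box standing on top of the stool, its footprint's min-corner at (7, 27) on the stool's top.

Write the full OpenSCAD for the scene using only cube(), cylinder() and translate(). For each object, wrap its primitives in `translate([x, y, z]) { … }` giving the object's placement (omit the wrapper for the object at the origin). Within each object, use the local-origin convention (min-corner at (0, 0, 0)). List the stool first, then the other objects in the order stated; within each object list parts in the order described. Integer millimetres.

translate([0, 0, 409]) cube([254, 357, 23]);
cube([40, 40, 409]);
translate([214, 0, 0]) cube([40, 40, 409]);
translate([0, 317, 0]) cube([40, 40, 409]);
translate([214, 317, 0]) cube([40, 40, 409]);
translate([7, 27, 432]) {
  cube([243, 309, 21]);
  translate([0, 0, 21]) cube([243, 21, 348]);
  translate([0, 288, 21]) cube([243, 21, 348]);
  translate([0, 21, 21]) cube([21, 267, 348]);
  translate([222, 21, 21]) cube([21, 267, 348]);
}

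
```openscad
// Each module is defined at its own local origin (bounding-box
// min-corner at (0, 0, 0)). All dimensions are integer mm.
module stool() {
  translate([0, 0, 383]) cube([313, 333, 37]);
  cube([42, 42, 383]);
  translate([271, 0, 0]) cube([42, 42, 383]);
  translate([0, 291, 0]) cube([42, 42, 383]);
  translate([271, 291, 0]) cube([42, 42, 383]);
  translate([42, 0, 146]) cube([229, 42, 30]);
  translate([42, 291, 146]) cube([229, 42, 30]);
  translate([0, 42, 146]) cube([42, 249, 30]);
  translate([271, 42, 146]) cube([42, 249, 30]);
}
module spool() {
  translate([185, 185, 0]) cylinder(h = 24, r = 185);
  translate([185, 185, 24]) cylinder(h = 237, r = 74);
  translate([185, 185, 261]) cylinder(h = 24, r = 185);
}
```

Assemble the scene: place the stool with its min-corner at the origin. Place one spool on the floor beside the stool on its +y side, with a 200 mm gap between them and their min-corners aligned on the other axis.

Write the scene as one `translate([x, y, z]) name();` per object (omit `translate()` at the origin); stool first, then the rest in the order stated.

stool();
translate([0, 533, 0]) spool();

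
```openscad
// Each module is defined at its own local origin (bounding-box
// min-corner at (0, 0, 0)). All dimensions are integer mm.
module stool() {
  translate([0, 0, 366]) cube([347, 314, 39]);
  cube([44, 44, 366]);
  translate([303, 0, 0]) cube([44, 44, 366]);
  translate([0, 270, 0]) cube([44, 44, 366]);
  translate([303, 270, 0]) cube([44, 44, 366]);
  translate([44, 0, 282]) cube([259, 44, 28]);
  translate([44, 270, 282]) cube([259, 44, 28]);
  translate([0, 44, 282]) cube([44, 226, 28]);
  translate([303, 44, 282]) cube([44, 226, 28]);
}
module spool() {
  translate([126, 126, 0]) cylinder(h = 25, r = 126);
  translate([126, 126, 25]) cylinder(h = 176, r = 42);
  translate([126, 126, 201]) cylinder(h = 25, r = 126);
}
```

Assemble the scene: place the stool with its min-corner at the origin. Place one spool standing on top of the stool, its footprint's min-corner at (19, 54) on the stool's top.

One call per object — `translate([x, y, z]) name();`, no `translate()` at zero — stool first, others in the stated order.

stool();
translate([19, 54, 405]) spool();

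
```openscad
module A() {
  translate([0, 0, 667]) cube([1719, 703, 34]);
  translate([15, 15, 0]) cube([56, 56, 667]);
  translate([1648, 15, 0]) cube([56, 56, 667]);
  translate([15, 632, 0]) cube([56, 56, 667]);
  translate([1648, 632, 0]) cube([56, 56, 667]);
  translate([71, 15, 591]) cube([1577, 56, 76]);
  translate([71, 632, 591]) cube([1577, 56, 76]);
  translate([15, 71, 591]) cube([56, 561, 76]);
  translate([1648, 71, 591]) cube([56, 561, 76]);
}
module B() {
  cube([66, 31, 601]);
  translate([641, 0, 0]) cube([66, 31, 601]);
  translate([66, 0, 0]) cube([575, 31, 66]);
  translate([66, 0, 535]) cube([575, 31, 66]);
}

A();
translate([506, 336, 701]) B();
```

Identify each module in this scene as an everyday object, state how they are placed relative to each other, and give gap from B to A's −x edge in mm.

A is a table. B is a picture frame. The picture frame is on top of the table, centred. The gap from the picture frame to the table's −x edge is 506 mm.

The picture frame's min-x is at 506; the table's min-x is 0; gap = 506 mm.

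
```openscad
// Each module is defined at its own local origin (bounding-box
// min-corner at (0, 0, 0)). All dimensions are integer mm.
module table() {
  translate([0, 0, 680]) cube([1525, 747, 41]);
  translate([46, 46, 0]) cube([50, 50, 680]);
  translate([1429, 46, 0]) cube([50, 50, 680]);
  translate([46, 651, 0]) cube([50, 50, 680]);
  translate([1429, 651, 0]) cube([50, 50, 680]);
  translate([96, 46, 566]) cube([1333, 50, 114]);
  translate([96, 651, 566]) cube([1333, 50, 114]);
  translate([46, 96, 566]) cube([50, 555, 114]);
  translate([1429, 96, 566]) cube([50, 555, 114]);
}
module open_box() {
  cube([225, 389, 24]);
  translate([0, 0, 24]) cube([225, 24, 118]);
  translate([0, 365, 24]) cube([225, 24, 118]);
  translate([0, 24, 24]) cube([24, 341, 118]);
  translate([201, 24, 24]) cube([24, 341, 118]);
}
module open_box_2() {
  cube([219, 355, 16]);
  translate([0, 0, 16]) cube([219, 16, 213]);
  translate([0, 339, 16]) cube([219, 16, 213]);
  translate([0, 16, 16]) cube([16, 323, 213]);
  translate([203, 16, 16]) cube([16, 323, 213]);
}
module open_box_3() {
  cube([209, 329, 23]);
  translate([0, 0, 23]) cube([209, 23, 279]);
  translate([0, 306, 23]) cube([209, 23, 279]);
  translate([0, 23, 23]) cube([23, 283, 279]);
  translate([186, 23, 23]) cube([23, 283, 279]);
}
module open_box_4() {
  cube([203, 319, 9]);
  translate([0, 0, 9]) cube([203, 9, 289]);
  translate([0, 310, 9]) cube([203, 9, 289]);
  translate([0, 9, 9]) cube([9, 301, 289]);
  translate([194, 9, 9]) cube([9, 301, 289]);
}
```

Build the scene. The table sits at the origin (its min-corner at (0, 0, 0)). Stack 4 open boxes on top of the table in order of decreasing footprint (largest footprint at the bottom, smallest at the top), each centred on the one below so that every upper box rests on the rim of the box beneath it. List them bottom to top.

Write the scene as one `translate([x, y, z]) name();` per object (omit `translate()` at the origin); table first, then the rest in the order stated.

table();
translate([650, 179, 721]) open_box();
translate([653, 196, 863]) open_box_2();
translate([658, 209, 1092]) open_box_3();
translate([661, 214, 1394]) open_box_4();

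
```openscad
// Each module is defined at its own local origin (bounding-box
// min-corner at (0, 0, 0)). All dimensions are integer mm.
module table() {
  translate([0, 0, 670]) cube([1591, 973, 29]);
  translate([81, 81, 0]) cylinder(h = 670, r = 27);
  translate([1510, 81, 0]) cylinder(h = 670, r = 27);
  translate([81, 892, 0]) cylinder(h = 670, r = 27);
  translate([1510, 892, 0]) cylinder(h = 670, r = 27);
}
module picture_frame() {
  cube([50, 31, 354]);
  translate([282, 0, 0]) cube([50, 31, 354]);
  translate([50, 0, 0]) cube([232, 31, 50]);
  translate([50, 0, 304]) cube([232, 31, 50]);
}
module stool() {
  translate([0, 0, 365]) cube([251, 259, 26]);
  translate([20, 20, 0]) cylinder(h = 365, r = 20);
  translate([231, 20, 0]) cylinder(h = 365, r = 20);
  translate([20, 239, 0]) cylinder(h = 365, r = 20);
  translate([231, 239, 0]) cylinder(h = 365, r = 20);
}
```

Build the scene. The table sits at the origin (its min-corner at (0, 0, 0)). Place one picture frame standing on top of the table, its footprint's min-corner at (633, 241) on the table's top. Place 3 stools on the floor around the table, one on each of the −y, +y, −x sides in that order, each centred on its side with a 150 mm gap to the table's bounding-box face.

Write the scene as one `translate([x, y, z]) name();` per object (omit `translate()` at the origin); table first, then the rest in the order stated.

table();
translate([633, 241, 699]) picture_frame();
translate([670, -409, 0]) stool();
translate([670, 1123, 0]) stool();
translate([-401, 357, 0]) stool();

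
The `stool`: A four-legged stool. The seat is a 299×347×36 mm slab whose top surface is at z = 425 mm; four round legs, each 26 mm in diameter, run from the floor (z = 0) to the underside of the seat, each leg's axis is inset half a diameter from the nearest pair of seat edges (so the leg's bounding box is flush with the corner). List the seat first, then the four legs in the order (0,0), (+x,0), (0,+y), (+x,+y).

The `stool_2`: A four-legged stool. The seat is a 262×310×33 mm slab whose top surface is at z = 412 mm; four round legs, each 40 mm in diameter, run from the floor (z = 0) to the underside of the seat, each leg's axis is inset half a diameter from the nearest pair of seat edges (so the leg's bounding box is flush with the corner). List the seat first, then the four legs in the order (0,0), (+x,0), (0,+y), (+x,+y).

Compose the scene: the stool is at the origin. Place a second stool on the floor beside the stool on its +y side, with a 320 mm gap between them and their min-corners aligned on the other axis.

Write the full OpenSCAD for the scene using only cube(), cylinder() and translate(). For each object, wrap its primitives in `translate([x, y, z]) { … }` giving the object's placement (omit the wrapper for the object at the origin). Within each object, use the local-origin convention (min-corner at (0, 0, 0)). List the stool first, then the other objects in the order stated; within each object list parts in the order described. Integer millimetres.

translate([0, 0, 389]) cube([299, 347, 36]);
translate([13, 13, 0]) cylinder(h = 389, r = 13);
translate([286, 13, 0]) cylinder(h = 389, r = 13);
translate([13, 334, 0]) cylinder(h = 389, r = 13);
translate([286, 334, 0]) cylinder(h = 389, r = 13);
translate([0, 667, 0]) {
  translate([0, 0, 379]) cube([262, 310, 33]);
  translate([20, 20, 0]) cylinder(h = 379, r = 20);
  translate([242, 20, 0]) cylinder(h = 379, r = 20);
  translate([20, 290, 0]) cylinder(h = 379, r = 20);
  translate([242, 290, 0]) cylinder(h = 379, r = 20);
}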